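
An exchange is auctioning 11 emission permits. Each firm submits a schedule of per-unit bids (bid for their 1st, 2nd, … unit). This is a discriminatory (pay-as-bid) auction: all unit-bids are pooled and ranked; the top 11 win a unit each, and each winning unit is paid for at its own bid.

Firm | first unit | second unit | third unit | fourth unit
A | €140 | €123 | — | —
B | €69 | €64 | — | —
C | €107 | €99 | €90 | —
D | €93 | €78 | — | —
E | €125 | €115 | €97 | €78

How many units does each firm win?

All unit-bids, highest first — top 11: 140 (A-1), 125 (E-1), 123 (A-2), 115 (E-2), 107 (C-1), 99 (C-2), 97 (E-3), 93 (D-1), 90 (C-3), 78 (D-2), 78 (E-4)
Next rejected bid: €69 (not a price — pay-as-bid).
Allocation: A 2, C 3, D 2, E 4.

A 2, C 3, D 2, E 4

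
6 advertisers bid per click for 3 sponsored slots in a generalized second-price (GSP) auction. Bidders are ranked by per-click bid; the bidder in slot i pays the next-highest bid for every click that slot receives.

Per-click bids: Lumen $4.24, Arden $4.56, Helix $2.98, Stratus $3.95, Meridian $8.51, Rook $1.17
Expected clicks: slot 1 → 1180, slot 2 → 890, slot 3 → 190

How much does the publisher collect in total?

Total revenue: $9904.90

Sorting advertisers: $8.51 (Meridian) > $4.56 (Arden) > $4.24 (Lumen) > $3.95 (Stratus) > …
Slot 1: Meridian pays $4.56 × 1180 = $5380.80
Slot 2: Arden pays $4.24 × 890 = $3773.60
Slot 3: Lumen pays $3.95 × 190 = $750.50
Total = $9904.90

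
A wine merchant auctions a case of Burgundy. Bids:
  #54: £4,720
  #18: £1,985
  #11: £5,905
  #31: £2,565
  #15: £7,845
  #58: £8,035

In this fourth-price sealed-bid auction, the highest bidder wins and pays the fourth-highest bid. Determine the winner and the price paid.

#58 pays £4,720

Sorting bids: 8,035 (#58) > 7,845 (#15) > 5,905 (#11) > 4,720 (#54) > 2,565 (#31) > 1,985 (#18)
#58 is highest; pays the fourth-highest bid, £4,720.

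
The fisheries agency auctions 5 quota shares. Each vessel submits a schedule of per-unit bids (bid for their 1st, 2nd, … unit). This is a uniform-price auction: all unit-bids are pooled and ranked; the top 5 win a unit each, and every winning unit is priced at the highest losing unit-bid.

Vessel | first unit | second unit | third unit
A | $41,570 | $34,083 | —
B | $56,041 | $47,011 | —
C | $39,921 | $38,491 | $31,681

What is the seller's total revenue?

Total revenue: $170,415

Pooled unit-bids ranked (top 5): 56,041 (B-1), 47,011 (B-2), 41,570 (A-1), 39,921 (C-1), 38,491 (C-2)
First bid not allocated: $34,083.
Allocation: A 1, B 2, C 2. Every unit priced at $34,083.
Revenue = 5 × 34,083 = $170,415.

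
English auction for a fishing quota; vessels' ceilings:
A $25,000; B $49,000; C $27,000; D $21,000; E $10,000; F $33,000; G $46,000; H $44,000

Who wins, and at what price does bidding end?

Sorting limits: 49,000 (B) > 46,000 (G) > 44,000 (H) > 33,000 (F) > 27,000 (C) > 25,000 (A) > …
Bidding ends when G exits at $46,000; B takes it.

B wins at $46,000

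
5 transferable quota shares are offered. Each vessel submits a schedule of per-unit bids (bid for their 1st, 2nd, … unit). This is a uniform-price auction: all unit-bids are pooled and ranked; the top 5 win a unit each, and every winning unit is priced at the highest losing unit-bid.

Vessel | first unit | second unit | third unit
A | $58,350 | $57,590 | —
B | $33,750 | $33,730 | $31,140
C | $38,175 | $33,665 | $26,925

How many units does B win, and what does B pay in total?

B: 2 units, pays $67,330

Merging the schedules and taking the best 5: 58,350 (A-1), 57,590 (A-2), 38,175 (C-1), 33,750 (B-1), 33,730 (B-2)
The (k+1)-th unit-bid is $33,665.
B wins 2 unit(s) at $33,665 each.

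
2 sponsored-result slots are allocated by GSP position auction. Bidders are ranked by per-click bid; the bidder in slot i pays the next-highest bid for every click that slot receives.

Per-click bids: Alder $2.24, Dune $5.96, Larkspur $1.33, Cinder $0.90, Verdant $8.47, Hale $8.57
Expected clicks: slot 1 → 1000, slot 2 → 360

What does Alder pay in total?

Alder pays $0.00

Per-click bids in order: $8.57 (Hale) > $8.47 (Verdant) > $5.96 (Dune) > …
Alder ranks below slot 2 → no slot, pays nothing.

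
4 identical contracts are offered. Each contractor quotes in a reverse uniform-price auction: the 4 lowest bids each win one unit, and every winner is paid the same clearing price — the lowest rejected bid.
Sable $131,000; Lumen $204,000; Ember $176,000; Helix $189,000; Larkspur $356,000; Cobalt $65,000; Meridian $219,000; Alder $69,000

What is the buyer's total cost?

Total cost: $756,000

Bids ranked low→high: 65,000 (Cobalt), 69,000 (Alder), 131,000 (Sable), 176,000 (Ember), 189,000 (Helix), 204,000 (Lumen), …
Lowest 4: Cobalt, Alder, Sable, Ember.
Lowest unsuccessful bid: $189,000 → clearing price.
Total cost = 4 × $189,000 = $756,000.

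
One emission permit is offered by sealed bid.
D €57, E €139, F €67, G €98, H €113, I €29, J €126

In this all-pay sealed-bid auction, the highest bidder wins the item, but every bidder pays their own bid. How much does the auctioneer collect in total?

Total revenue: €629

Bids ranked: 139 (E) > 126 (J) > 113 (H) > 98 (G) > 67 (F) > 57 (D) > …
E wins with the top bid; all bids are sunk regardless.
Every bidder forfeits their bid regardless of winning.
Revenue = 57 + 139 + 67 + 98 + 113 + 29 + 126 = €629.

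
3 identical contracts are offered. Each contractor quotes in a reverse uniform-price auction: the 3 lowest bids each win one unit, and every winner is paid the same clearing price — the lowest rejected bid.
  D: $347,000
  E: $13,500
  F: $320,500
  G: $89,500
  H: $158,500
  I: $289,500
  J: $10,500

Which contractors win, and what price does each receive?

Ordering the bids: 10,500 (J), 13,500 (E), 89,500 (G), 158,500 (H), 289,500 (I), …
The 3 lowest are J, E, G.
Clearing price = lowest rejected bid = $158,500.

J, E, G; each is paid $158,500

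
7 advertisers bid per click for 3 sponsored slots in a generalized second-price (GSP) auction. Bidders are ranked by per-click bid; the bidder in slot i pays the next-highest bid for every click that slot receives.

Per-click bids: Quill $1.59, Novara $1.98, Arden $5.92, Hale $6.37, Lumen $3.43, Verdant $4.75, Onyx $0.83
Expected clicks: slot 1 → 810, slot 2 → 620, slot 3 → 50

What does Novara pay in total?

Sorting advertisers: $6.37 (Hale) > $5.92 (Arden) > $4.75 (Verdant) > $3.43 (Lumen) > …
Novara ranks below slot 3 → no slot, pays nothing.

Novara pays $0.00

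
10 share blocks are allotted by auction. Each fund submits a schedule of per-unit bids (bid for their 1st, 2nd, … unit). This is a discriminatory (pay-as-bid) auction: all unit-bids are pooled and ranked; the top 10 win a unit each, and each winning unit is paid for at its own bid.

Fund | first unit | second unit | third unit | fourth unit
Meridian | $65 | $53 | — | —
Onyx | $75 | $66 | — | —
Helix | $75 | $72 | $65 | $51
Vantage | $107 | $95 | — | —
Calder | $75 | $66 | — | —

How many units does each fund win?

Pooled unit-bids ranked (top 10): 107 (Vantage-1), 95 (Vantage-2), 75 (Onyx-1), 75 (Helix-1), 75 (Calder-1), 72 (Helix-2), 66 (Onyx-2), 66 (Calder-2), 65 (Meridian-1), 65 (Helix-3)
Next rejected bid: $53 (not a price — pay-as-bid).
Allocation: Calder 2, Helix 3, Meridian 1, Onyx 2, Vantage 2.

Calder 2, Helix 3, Meridian 1, Onyx 2, Vantage 2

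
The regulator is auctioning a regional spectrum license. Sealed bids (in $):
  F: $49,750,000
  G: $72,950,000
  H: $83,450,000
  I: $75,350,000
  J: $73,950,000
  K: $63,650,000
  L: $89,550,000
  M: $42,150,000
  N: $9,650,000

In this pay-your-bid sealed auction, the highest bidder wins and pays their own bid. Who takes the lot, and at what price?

Bids in order: 89,550,000 (L) > 83,450,000 (H) > 75,350,000 (I) > 73,950,000 (J) > 72,950,000 (G) > 63,650,000 (K) > …
L is highest → pays own bid, $89,550,000.

L pays $89,550,000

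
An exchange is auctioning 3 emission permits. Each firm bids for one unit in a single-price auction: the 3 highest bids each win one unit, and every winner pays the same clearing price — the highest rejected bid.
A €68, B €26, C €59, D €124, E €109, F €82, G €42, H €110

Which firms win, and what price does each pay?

D, H, E; each pays €82

Bids ranked high→low: 124 (D), 110 (H), 109 (E), 82 (F), 68 (A), …
Winners (3 units): D, H, E.
First losing bid is F's €82, which sets the uniform price.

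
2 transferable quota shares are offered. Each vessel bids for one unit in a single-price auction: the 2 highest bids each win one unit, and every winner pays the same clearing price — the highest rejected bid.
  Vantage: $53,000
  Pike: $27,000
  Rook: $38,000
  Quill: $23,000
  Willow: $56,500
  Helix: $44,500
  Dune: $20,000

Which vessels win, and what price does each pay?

Ordering the bids: 56,500 (Willow), 53,000 (Vantage), 44,500 (Helix), 38,000 (Rook), …
The 2 highest are Willow, Vantage.
First losing bid is Helix's $44,500, which sets the uniform price.

Willow, Vantage; each pays $44,500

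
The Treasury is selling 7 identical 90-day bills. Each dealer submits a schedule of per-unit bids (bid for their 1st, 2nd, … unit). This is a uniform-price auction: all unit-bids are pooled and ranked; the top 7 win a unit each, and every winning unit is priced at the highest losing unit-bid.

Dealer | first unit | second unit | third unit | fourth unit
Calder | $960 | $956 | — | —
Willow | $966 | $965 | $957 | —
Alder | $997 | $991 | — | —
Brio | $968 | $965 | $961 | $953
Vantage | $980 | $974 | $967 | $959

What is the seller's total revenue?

Merging the schedules and taking the best 7: 997 (Alder-1), 991 (Alder-2), 980 (Vantage-1), 974 (Vantage-2), 968 (Brio-1), 967 (Vantage-3), 966 (Willow-1)
Highest rejected unit-bid = $965.
Allocation: Alder 2, Brio 1, Vantage 3, Willow 1. Every unit priced at $965.
Revenue = 7 × 965 = $6,755.

Total revenue: $6,755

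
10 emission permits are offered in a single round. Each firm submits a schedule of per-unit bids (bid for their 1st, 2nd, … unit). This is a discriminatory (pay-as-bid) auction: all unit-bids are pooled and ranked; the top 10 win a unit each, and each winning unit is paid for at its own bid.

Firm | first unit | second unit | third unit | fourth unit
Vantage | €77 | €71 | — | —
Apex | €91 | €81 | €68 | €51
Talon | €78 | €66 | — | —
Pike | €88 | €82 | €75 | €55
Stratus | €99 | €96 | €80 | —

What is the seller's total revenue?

Total revenue: €847

All unit-bids, highest first — top 10: 99 (Stratus-1), 96 (Stratus-2), 91 (Apex-1), 88 (Pike-1), 82 (Pike-2), 81 (Apex-2), 80 (Stratus-3), 78 (Talon-1), 77 (Vantage-1), 75 (Pike-3)
Next rejected bid: €71 (not a price — pay-as-bid).
Each winning unit pays its own bid.
Revenue = 99 + 96 + 91 + 88 + 82 + 81 + 80 + 78 + 77 + 75 = €847.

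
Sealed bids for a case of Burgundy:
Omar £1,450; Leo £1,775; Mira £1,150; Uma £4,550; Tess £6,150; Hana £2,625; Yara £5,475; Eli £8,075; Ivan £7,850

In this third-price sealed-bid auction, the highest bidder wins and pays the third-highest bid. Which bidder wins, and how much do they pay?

Sorting bids: 8,075 (Eli) > 7,850 (Ivan) > 6,150 (Tess) > 5,475 (Yara) > 4,550 (Uma) > 2,625 (Hana) > …
Eli is highest; pays the third-highest bid, £6,150.

Eli pays £6,150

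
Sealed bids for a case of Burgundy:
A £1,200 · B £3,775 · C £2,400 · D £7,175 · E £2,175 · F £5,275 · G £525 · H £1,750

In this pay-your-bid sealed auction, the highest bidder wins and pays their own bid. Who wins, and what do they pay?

D pays £7,175

Pay-your-bid sealed auction: the highest bidder wins and pays their own bid.
Bids ranked: 7,175 (D) > 5,275 (F) > 3,775 (B) > 2,400 (C) > 2,175 (E) > 1,750 (H) > …
First-price: D pays what they bid, £7,175.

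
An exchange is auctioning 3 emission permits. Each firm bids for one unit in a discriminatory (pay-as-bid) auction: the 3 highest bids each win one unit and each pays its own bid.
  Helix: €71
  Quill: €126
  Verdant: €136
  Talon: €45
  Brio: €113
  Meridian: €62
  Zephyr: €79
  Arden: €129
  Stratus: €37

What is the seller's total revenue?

Sorting: 136 (Verdant), 129 (Arden), 126 (Quill), 113 (Brio), 79 (Zephyr), …
The 3 highest are Verdant, Arden, Quill.
Total revenue = 136 + 129 + 126 = €391.

Total revenue: €391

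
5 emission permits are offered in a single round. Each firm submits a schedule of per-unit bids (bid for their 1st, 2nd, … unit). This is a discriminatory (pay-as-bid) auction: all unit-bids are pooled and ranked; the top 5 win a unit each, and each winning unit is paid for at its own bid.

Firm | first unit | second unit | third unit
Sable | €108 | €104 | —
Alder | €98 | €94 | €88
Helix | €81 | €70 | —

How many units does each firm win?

Alder 3, Sable 2

Merging the schedules and taking the best 5: 108 (Sable-1), 104 (Sable-2), 98 (Alder-1), 94 (Alder-2), 88 (Alder-3)
Next rejected bid: €81 (not a price — pay-as-bid).
Allocation: Alder 3, Sable 2.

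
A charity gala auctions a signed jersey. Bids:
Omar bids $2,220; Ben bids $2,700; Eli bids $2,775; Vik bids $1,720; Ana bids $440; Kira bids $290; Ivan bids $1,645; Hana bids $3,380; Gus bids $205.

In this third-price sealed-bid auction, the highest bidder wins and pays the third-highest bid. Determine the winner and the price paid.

Hana pays $2,700

Rule: the highest bidder wins and pays the third-highest bid.
Sorting bids: 3,380 (Hana) > 2,775 (Eli) > 2,700 (Ben) > 2,220 (Omar) > 1,720 (Vik) > 1,645 (Ivan) > …
Hana is highest; pays the third-highest bid, $2,700.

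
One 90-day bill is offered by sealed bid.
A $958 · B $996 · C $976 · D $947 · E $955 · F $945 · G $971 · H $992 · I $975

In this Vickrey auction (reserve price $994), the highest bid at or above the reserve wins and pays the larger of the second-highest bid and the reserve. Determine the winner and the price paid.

B pays $994

Sorting bids: 996 (B) > 992 (H) > 976 (C) > 975 (I) > 971 (G) > 958 (A) > …
Highest eligible bid: B at $996.
Second-highest bid $992 is below the reserve $994, so the reserve binds → payment $994.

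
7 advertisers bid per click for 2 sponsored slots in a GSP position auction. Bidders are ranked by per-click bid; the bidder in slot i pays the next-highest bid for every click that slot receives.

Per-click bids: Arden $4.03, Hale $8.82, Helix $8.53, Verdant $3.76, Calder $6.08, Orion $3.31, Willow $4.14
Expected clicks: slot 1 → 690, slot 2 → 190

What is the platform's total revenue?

Total revenue: $7040.90

Sorting advertisers: $8.82 (Hale) > $8.53 (Helix) > $6.08 (Calder) > …
Slot 1: Hale pays $8.53 × 690 = $5885.70
Slot 2: Helix pays $6.08 × 190 = $1155.20
Total = $7040.90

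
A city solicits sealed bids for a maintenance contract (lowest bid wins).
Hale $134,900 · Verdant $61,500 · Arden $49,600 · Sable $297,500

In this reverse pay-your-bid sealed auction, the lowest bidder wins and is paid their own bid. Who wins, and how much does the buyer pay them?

Rule: the lowest bidder wins and is paid their own bid.
Sorting bids: 49,600 (Arden) < 61,500 (Verdant) < 134,900 (Hale) < 297,500 (Sable)
Arden has the lowest bid and is paid exactly that: $49,600.

Arden is paid $49,600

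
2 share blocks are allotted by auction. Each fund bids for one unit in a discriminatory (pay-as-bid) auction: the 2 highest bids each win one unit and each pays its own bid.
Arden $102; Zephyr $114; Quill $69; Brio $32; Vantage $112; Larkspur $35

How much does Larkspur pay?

Larkspur pays $0

Bids ranked high→low: 114 (Zephyr), 112 (Vantage), 102 (Arden), 69 (Quill), …
Top 2: Zephyr, Vantage.
Larkspur does not win → $0.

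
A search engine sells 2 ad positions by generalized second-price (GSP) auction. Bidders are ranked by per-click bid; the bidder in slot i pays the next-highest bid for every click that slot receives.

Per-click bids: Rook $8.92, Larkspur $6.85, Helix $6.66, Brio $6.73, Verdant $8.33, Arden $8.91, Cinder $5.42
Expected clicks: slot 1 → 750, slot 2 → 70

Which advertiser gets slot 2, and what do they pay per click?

Ranked by bid: $8.92 (Rook) > $8.91 (Arden) > $8.33 (Verdant) > …
Slot 2 goes to the second-ranked bidder, Arden, who pays the next bid down: $8.33/click.

Arden; $8.33 per click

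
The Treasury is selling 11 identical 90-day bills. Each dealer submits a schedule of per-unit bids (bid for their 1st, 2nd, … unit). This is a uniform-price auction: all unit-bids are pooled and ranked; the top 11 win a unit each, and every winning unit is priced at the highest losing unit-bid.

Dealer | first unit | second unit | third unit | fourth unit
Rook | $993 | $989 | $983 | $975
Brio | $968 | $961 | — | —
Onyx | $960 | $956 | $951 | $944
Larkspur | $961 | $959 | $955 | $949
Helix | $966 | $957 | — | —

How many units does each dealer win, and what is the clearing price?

All unit-bids, highest first — top 11: 993 (Rook-1), 989 (Rook-2), 983 (Rook-3), 975 (Rook-4), 968 (Brio-1), 966 (Helix-1), 961 (Brio-2), 961 (Larkspur-1), 960 (Onyx-1), 959 (Larkspur-2), 957 (Helix-2)
The (k+1)-th unit-bid is $956.
Allocation: Brio 2, Helix 2, Larkspur 2, Onyx 1, Rook 4.

Brio 2, Helix 2, Larkspur 2, Onyx 1, Rook 4; clearing price $956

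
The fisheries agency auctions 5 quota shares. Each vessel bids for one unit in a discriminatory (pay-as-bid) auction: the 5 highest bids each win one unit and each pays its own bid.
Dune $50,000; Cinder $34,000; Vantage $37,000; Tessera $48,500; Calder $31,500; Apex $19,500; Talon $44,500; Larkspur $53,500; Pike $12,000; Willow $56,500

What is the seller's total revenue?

Bids ranked high→low: 56,500 (Willow), 53,500 (Larkspur), 50,000 (Dune), 48,500 (Tessera), 44,500 (Talon), 37,000 (Vantage), 34,000 (Cinder), …
Top 5: Willow, Larkspur, Dune, Tessera, Talon.
Total revenue = 56,500 + 53,500 + 50,000 + 48,500 + 44,500 = $253,000.

Total revenue: $253,000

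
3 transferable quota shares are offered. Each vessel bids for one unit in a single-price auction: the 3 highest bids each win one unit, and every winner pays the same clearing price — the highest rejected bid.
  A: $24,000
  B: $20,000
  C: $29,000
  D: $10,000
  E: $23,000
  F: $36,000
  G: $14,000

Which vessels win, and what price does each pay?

Bids ranked high→low: 36,000 (F), 29,000 (C), 24,000 (A), 23,000 (E), 20,000 (B), …
The 3 highest are F, C, A.
First losing bid is E's $23,000, which sets the uniform price.

F, C, A; each pays $23,000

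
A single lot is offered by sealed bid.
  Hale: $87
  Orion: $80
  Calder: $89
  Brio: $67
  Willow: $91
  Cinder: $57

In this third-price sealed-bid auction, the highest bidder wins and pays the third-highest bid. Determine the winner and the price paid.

Third-price sealed-bid auction: the highest bidder wins and pays the third-highest bid.
Bids ranked: 91 (Willow) > 89 (Calder) > 87 (Hale) > 80 (Orion) > 67 (Brio) > 57 (Cinder)
Willow is highest; pays the third-highest bid, $87.

Willow pays $87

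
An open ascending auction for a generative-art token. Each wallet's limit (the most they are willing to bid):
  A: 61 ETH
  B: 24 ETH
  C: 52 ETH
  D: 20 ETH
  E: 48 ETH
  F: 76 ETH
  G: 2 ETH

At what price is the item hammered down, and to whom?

Limits in order: 76 (F) > 61 (A) > 52 (C) > 48 (E) > 24 (B) > 20 (D) > …
Bidding ends when A exits at 61 ETH; F takes it.

F wins at 61 ETH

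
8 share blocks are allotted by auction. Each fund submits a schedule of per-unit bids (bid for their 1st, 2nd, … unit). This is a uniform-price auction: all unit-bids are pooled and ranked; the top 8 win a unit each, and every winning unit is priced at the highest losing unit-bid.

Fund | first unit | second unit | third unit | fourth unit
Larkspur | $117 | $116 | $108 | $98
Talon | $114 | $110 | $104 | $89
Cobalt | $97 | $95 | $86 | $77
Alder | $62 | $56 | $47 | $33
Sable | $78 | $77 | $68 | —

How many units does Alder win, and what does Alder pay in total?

Alder: 0 units, pays $0

Merging the schedules and taking the best 8: 117 (Larkspur-1), 116 (Larkspur-2), 114 (Talon-1), 110 (Talon-2), 108 (Larkspur-3), 104 (Talon-3), 98 (Larkspur-4), 97 (Cobalt-1)
First bid not allocated: $95.
Alder wins 0 unit(s) at $95 each.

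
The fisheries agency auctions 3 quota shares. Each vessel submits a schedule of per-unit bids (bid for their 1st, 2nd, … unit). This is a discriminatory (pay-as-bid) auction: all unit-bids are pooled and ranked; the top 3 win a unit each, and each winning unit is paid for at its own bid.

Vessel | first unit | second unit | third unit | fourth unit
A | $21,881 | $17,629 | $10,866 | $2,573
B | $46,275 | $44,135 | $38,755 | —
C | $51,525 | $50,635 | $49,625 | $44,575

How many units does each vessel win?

Pooled unit-bids ranked (top 3): 51,525 (C-1), 50,635 (C-2), 49,625 (C-3)
Next rejected bid: $46,275 (not a price — pay-as-bid).
Allocation: C 3.

C 3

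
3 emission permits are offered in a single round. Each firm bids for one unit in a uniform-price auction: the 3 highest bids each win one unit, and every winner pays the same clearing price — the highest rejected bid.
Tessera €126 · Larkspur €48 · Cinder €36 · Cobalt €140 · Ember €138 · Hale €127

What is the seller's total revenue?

Ordering the bids: 140 (Cobalt), 138 (Ember), 127 (Hale), 126 (Tessera), 48 (Larkspur), …
Winners (3 units): Cobalt, Ember, Hale.
Highest unsuccessful bid: €126 → clearing price.
Total revenue = 3 × €126 = €378.

Total revenue: €378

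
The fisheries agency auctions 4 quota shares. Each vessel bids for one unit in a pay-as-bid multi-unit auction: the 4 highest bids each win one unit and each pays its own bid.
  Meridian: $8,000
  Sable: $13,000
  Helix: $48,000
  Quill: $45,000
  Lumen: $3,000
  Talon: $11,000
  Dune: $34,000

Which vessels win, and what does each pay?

Sorting: 48,000 (Helix), 45,000 (Quill), 34,000 (Dune), 13,000 (Sable), 11,000 (Talon), 8,000 (Meridian), …
Top 4: Helix, Quill, Dune, Sable.
Each winner pays its own bid: Helix $48,000, Quill $45,000, Dune $34,000, Sable $13,000.

Helix $48,000, Quill $45,000, Dune $34,000, Sable $13,000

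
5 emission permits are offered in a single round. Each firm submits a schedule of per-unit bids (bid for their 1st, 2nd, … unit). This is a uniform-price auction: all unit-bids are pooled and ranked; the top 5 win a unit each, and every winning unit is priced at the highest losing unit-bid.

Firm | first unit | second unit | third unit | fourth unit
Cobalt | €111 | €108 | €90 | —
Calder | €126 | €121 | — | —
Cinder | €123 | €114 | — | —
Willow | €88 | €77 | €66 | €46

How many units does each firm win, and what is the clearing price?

Merging the schedules and taking the best 5: 126 (Calder-1), 123 (Cinder-1), 121 (Calder-2), 114 (Cinder-2), 111 (Cobalt-1)
The (k+1)-th unit-bid is €108.
Allocation: Calder 2, Cinder 2, Cobalt 1.

Calder 2, Cinder 2, Cobalt 1; clearing price €108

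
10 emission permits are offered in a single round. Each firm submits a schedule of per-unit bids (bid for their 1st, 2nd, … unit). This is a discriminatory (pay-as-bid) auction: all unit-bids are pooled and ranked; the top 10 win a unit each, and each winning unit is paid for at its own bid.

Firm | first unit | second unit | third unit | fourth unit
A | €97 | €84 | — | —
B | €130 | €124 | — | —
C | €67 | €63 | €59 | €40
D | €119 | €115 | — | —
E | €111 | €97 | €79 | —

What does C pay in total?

C pays €67

All unit-bids, highest first — top 10: 130 (B-1), 124 (B-2), 119 (D-1), 115 (D-2), 111 (E-1), 97 (A-1), 97 (E-2), 84 (A-2), 79 (E-3), 67 (C-1)
Next rejected bid: €63 (not a price — pay-as-bid).
C's winning unit-bids: 67 = €67.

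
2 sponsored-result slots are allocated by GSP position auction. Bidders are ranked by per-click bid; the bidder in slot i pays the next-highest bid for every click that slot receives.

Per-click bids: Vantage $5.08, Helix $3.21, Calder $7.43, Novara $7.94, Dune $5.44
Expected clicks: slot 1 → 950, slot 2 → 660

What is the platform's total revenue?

Total revenue: $10648.90

Ranked by bid: $7.94 (Novara) > $7.43 (Calder) > $5.44 (Dune) > …
Slot 1: Novara pays $7.43 × 950 = $7058.50
Slot 2: Calder pays $5.44 × 660 = $3590.40
Total = $10648.90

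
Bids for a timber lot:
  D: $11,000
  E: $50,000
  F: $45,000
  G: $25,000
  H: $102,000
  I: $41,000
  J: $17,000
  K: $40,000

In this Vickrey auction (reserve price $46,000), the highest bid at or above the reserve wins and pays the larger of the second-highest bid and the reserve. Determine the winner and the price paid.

H pays $50,000

Sorting bids: 102,000 (H) > 50,000 (E) > 45,000 (F) > 41,000 (I) > 40,000 (K) > 25,000 (G) > …
Highest eligible bid: H at $102,000.
Second-highest bid $50,000 exceeds the reserve $46,000 → payment $50,000.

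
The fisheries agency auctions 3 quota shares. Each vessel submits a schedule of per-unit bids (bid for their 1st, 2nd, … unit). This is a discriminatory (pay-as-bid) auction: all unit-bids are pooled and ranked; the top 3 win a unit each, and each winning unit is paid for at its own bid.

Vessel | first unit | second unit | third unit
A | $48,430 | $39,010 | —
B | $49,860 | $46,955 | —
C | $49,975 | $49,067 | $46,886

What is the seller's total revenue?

Total revenue: $148,902

All unit-bids, highest first — top 3: 49,975 (C-1), 49,860 (B-1), 49,067 (C-2)
Next rejected bid: $48,430 (not a price — pay-as-bid).
Each winning unit pays its own bid.
Revenue = 49,975 + 49,860 + 49,067 = $148,902.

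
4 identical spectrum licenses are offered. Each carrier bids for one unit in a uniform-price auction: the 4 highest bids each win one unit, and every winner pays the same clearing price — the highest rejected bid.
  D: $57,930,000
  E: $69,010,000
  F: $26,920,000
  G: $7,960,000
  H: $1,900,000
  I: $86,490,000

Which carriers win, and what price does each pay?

Bids ranked high→low: 86,490,000 (I), 69,010,000 (E), 57,930,000 (D), 26,920,000 (F), 7,960,000 (G), 1,900,000 (H)
Winners (4 units): I, E, D, F.
Clearing price = highest rejected bid = $7,960,000.

I, E, D, F; each pays $7,960,000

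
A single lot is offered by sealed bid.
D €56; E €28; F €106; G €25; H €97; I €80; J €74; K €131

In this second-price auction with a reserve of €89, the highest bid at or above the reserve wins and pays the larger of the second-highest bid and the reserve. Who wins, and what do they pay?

K pays €106

Sorting bids: 131 (K) > 106 (F) > 97 (H) > 80 (I) > 74 (J) > 56 (D) > …
K has the top bid at or above the reserve (€131).
max(second-highest €106, reserve €89) = €106; the reserve does not bind.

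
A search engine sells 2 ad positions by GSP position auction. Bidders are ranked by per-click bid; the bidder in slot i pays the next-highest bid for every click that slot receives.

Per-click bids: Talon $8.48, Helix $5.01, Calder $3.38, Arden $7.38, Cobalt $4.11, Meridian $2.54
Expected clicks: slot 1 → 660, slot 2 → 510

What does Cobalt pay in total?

Per-click bids in order: $8.48 (Talon) > $7.38 (Arden) > $5.01 (Helix) > …
Cobalt ranks below slot 2 → no slot, pays nothing.

Cobalt pays $0.00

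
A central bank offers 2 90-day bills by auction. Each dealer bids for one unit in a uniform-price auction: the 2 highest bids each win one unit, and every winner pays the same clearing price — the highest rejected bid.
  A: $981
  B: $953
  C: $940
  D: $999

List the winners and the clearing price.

Bids ranked high→low: 999 (D), 981 (A), 953 (B), 940 (C)
Winners (2 units): D, A.
Clearing price = highest rejected bid = $953.

D, A; each pays $953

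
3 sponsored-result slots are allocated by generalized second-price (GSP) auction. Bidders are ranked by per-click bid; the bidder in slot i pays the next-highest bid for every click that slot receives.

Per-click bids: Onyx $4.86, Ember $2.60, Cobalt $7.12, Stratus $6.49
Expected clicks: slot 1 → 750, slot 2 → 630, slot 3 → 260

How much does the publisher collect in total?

Total revenue: $8605.30

Ranked by bid: $7.12 (Cobalt) > $6.49 (Stratus) > $4.86 (Onyx) > $2.60 (Ember)
Slot 1: Cobalt pays $6.49 × 750 = $4867.50
Slot 2: Stratus pays $4.86 × 630 = $3061.80
Slot 3: Onyx pays $2.60 × 260 = $676.00
Total = $8605.30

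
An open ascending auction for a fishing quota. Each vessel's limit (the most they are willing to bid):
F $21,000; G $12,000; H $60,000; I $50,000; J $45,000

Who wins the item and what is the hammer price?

H wins at $50,000

Rule: the price rises until one bidder remains; the winner pays the price at which the last rival dropped out.
Limits ranked: 60,000 (H) > 50,000 (I) > 45,000 (J) > 21,000 (F) > 12,000 (G)
Bidding ends when I exits at $50,000; H takes it.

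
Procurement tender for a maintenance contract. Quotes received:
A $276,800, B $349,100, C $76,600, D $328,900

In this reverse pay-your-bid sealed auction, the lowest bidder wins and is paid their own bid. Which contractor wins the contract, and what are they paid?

C is paid $76,600

Rule: the lowest bidder wins and is paid their own bid.
Bids in order: 76,600 (C) < 276,800 (A) < 328,900 (D) < 349,100 (B)
C has the lowest bid and is paid exactly that: $76,600.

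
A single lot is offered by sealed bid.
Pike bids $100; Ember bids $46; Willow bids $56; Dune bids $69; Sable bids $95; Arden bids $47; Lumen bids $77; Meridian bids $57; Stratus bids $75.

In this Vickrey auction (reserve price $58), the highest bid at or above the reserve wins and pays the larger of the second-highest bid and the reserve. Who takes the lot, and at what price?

Sorting bids: 100 (Pike) > 95 (Sable) > 77 (Lumen) > 75 (Stratus) > 69 (Dune) > 57 (Meridian) > …
Pike has the top bid at or above the reserve ($100).
Second-highest bid $95 exceeds the reserve $58 → payment $95.

Pike pays $95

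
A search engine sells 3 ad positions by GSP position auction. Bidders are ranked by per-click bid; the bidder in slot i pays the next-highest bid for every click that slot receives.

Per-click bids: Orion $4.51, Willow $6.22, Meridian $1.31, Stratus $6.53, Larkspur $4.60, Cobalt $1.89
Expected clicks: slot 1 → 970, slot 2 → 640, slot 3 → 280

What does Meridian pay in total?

Meridian pays $0.00

Per-click bids in order: $6.53 (Stratus) > $6.22 (Willow) > $4.60 (Larkspur) > $4.51 (Orion) > …
Meridian ranks below slot 3 → no slot, pays nothing.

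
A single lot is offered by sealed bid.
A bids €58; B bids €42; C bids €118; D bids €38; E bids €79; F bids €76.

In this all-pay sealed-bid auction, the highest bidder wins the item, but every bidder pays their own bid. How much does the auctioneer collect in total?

Total revenue: €411

Bids ranked: 118 (C) > 79 (E) > 76 (F) > 58 (A) > 42 (B) > 38 (D)
C wins with the top bid; all bids are sunk regardless.
Every bidder forfeits their bid regardless of winning.
Revenue = 58 + 42 + 118 + 38 + 79 + 76 = €411.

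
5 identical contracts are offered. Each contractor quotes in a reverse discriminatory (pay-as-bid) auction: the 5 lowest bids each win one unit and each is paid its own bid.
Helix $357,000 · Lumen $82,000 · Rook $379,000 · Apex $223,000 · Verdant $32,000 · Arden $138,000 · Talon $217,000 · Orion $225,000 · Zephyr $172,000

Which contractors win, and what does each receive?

Ordering the bids: 32,000 (Verdant), 82,000 (Lumen), 138,000 (Arden), 172,000 (Zephyr), 217,000 (Talon), 223,000 (Apex), 225,000 (Orion), …
Lowest 5: Verdant, Lumen, Arden, Zephyr, Talon.
Each winner is paid its own bid: Verdant $32,000, Lumen $82,000, Arden $138,000, Zephyr $172,000, Talon $217,000.

Verdant $32,000, Lumen $82,000, Arden $138,000, Zephyr $172,000, Talon $217,000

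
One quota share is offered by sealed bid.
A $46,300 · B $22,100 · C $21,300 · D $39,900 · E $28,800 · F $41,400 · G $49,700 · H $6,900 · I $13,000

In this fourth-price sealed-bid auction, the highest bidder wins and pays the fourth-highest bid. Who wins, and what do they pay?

Bids ranked: 49,700 (G) > 46,300 (A) > 41,400 (F) > 39,900 (D) > 28,800 (E) > 22,100 (B) > …
G is highest; pays the fourth-highest bid, $39,900.

G pays $39,900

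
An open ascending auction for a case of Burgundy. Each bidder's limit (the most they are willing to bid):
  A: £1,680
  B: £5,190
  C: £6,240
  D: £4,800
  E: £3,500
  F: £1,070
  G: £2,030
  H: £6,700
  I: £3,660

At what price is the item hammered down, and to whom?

Limits ranked: 6,700 (H) > 6,240 (C) > 5,190 (B) > 4,800 (D) > 3,660 (I) > 3,500 (E) > …
C is the last rival to drop out, at £6,240; H remains and wins at that price.

H wins at £6,240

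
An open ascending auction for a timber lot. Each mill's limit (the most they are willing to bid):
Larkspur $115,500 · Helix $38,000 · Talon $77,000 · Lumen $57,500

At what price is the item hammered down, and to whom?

Ascending (English) auction: the price rises until one bidder remains; the winner pays the price at which the last rival dropped out.
Limits ranked: 115,500 (Larkspur) > 77,000 (Talon) > 57,500 (Lumen) > 38,000 (Helix)
Talon is the last rival to drop out, at $77,000; Larkspur remains and wins at that price.

Larkspur wins at $77,000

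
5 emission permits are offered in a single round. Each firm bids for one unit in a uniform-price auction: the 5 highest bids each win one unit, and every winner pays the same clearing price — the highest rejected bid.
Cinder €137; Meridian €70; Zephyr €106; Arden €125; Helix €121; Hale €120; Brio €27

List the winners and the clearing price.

Sorting: 137 (Cinder), 125 (Arden), 121 (Helix), 120 (Hale), 106 (Zephyr), 70 (Meridian), 27 (Brio)
The 5 highest are Cinder, Arden, Helix, Hale, Zephyr.
First losing bid is Meridian's €70, which sets the uniform price.

Cinder, Arden, Helix, Hale, Zephyr; each pays €70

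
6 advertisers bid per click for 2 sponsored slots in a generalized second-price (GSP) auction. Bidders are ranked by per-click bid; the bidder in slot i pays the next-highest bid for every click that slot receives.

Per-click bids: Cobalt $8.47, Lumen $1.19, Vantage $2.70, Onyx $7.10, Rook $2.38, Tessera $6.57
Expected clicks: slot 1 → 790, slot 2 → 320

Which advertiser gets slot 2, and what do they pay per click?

Onyx; $6.57 per click

Sorting advertisers: $8.47 (Cobalt) > $7.10 (Onyx) > $6.57 (Tessera) > …
Slot 2 goes to the second-ranked bidder, Onyx, who pays the next bid down: $6.57/click.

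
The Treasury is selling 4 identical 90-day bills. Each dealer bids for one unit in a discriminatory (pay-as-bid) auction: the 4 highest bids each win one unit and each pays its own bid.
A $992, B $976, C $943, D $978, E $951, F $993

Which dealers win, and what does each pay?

Bids ranked high→low: 993 (F), 992 (A), 978 (D), 976 (B), 951 (E), 943 (C)
Winners (4 units): F, A, D, B.
Each winner pays its own bid: F $993, A $992, D $978, B $976.

F $993, A $992, D $978, B $976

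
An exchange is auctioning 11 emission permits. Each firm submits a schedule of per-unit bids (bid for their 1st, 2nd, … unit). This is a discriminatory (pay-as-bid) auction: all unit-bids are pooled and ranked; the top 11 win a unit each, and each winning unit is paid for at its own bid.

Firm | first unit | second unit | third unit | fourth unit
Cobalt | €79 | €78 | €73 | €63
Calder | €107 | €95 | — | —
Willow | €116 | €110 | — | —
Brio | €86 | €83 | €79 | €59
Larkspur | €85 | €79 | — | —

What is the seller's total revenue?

All unit-bids, highest first — top 11: 116 (Willow-1), 110 (Willow-2), 107 (Calder-1), 95 (Calder-2), 86 (Brio-1), 85 (Larkspur-1), 83 (Brio-2), 79 (Cobalt-1), 79 (Brio-3), 79 (Larkspur-2), 78 (Cobalt-2)
Next rejected bid: €73 (not a price — pay-as-bid).
Each winning unit pays its own bid.
Revenue = 116 + 110 + 107 + 95 + 86 + 85 + 83 + 79 + 79 + 79 + 78 = €997.

Total revenue: €997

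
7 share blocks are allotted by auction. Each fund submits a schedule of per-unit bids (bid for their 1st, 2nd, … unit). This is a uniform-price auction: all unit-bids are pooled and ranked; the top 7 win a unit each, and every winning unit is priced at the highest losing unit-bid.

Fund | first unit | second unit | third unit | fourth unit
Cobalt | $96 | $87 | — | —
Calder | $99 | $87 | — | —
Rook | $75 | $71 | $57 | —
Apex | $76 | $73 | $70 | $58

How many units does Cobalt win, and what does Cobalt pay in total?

Cobalt: 2 units, pays $142

Pooled unit-bids ranked (top 7): 99 (Calder-1), 96 (Cobalt-1), 87 (Cobalt-2), 87 (Calder-2), 76 (Apex-1), 75 (Rook-1), 73 (Apex-2)
The (k+1)-th unit-bid is $71.
Cobalt wins 2 unit(s) at $71 each.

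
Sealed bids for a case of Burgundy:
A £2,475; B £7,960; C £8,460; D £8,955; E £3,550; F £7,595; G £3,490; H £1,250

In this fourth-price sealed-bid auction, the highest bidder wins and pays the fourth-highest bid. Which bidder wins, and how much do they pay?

Fourth-price sealed-bid auction: the highest bidder wins and pays the fourth-highest bid.
Bids in order: 8,955 (D) > 8,460 (C) > 7,960 (B) > 7,595 (F) > 3,550 (E) > 3,490 (G) > …
D wins; payment is bid #4 in the ranking = £7,595.

D pays £7,595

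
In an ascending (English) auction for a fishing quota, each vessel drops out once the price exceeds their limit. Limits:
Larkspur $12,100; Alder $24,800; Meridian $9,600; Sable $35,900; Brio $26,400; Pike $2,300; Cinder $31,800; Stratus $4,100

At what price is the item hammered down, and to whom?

Open ascending-bid auction: the price rises until one bidder remains; the winner pays the price at which the last rival dropped out.
Limits ranked: 35,900 (Sable) > 31,800 (Cinder) > 26,400 (Brio) > 24,800 (Alder) > 12,100 (Larkspur) > 9,600 (Meridian) > …
Bidding ends when Cinder exits at $31,800; Sable takes it.

Sable wins at $31,800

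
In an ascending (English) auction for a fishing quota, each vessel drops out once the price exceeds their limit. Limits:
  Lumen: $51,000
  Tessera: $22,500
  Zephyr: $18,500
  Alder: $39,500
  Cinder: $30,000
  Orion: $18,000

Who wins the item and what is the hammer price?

Rule: the price rises until one bidder remains; the winner pays the price at which the last rival dropped out.
Limits in order: 51,000 (Lumen) > 39,500 (Alder) > 30,000 (Cinder) > 22,500 (Tessera) > 18,500 (Zephyr) > 18,000 (Orion)
Bidding ends when Alder exits at $39,500; Lumen takes it.

Lumen wins at $39,500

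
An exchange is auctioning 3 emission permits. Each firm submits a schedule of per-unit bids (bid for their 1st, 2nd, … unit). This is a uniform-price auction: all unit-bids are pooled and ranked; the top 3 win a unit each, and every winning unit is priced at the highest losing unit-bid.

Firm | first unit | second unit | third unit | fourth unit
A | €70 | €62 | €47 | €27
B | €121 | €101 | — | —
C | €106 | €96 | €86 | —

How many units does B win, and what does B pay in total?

B: 2 units, pays €192

Pooled unit-bids ranked (top 3): 121 (B-1), 106 (C-1), 101 (B-2)
Highest rejected unit-bid = €96.
B wins 2 unit(s) at €96 each.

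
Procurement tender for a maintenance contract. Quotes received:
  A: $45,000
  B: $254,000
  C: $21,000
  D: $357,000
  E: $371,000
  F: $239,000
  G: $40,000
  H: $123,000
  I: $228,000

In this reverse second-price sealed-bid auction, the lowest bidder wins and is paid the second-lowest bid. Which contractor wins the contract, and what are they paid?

C is paid $40,000

Bids in order: 21,000 (C) < 40,000 (G) < 45,000 (A) < 123,000 (H) < 228,000 (I) < 239,000 (F) < …
Second-price: C is paid G's bid of $40,000.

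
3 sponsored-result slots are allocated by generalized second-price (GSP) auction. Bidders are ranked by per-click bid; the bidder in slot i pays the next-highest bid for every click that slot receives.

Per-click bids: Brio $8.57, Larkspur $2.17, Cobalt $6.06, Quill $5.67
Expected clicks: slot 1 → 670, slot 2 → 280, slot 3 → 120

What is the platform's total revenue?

Per-click bids in order: $8.57 (Brio) > $6.06 (Cobalt) > $5.67 (Quill) > $2.17 (Larkspur)
Slot 1: Brio pays $6.06 × 670 = $4060.20
Slot 2: Cobalt pays $5.67 × 280 = $1587.60
Slot 3: Quill pays $2.17 × 120 = $260.40
Total = $5908.20

Total revenue: $5908.20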